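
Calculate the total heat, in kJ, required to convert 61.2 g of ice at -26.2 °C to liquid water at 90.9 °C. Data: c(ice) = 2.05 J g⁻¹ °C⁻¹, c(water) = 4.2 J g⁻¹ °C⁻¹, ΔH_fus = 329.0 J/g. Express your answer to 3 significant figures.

q = 46.8 kJ

q1 (heat ice -26.2→0.0 °C): 61.2 × 2.05 × 26.2 = 3287 J
q2 (melt at 0 °C): 61.2 × 329.0 = 20135 J
q3 (heat water 0.0→90.9 °C): 61.2 × 4.2 × 90.9 = 23365 J
Total: 3287 + 20135 + 23365 = 46787 J = 46.8 kJ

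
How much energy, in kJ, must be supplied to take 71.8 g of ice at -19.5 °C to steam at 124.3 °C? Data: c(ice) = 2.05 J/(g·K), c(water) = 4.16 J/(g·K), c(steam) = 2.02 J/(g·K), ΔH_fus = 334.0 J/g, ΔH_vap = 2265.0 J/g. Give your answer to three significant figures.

q = 223 kJ

q1 (heat ice -19.5→0.0 °C): 71.8 × 2.05 × 19.5 = 2870 J
q2 (melt at 0 °C): 71.8 × 334.0 = 23981 J
q3 (heat water 0.0→100.0 °C): 71.8 × 4.16 × 100.0 = 29869 J
q4 (vaporize at 100 °C): 71.8 × 2265.0 = 162627 J
q5 (heat steam 100.0→124.3 °C): 71.8 × 2.02 × 24.3 = 3524 J
Total: 2870 + 23981 + 29869 + 162627 + 3524 = 222871 J = 223 kJ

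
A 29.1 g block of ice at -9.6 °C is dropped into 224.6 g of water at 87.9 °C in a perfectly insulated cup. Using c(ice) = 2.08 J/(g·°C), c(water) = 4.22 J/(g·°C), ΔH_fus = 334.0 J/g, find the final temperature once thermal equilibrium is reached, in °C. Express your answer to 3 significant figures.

Heat to bring ice to 0 °C and melt it: q₁ = 29.1×2.08×9.6 + 29.1×334.0 = 10300 J
Heat the water can supply cooling to 0 °C: 224.6×4.22×87.9 = 83312.7 J > q₁, so all ice melts.
Energy balance: 224.6×4.22×(87.9 − T) = 10300 + 29.1×4.22×(T − 0)
947.812(87.9 − T) = 10300 + 122.802 T
83312.7 − 10300 = 1070.614 T
T = 73012.7 / 1070.614 = 68.20 °C

T_f = 68.2 °C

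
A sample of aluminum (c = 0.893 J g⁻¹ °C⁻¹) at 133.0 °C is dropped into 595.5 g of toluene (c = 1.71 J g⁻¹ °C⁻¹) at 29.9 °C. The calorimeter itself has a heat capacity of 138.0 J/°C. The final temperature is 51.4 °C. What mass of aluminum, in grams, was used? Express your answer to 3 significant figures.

q_gained = (595.5 × 1.71 + 138.0) × (51.4 − 29.9) = 24860 J
q_lost = m × 0.893 × (133.0 − 51.4) = 72.8688 m
m = 24860 / 72.8688 = 341 g

m = 341 g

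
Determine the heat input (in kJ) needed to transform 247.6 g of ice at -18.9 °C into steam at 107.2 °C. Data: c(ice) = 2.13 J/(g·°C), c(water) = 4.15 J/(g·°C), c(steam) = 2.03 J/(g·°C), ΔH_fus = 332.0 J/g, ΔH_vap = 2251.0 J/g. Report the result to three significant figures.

q1 (heat ice -18.9→0.0 °C): 247.6 × 2.13 × 18.9 = 9968 J
q2 (melt at 0 °C): 247.6 × 332.0 = 82203 J
q3 (heat water 0.0→100.0 °C): 247.6 × 4.15 × 100.0 = 102754 J
q4 (vaporize at 100 °C): 247.6 × 2251.0 = 557348 J
q5 (heat steam 100.0→107.2 °C): 247.6 × 2.03 × 7.2 = 3619 J
Total: 9968 + 82203 + 102754 + 557348 + 3619 = 755892 J = 756 kJ

q = 756 kJ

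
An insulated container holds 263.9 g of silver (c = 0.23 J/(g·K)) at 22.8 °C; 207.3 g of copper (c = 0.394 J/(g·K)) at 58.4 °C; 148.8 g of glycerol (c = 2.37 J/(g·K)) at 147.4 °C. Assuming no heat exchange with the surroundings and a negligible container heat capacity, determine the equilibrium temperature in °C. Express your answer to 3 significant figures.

Σ mᵢcᵢ(T − Tᵢ) = 0  ⇒  T = Σ mᵢcᵢTᵢ / Σ mᵢcᵢ
Σ mᵢcᵢ = 263.9×0.23 + 207.3×0.394 + 148.8×2.37 = 495.0292
Σ mᵢcᵢTᵢ = 60.697×22.8 + 81.6762×58.4 + 352.656×147.4 = 58135
T = 58135 / 495.0292 = 117.4 °C

T_f = 117 °C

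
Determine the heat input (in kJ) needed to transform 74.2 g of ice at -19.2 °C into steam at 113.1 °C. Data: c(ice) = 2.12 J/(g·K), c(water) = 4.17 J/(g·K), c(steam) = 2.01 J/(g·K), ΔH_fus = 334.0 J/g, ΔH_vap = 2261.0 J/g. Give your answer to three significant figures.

q1 (heat ice -19.2→0.0 °C): 74.2 × 2.12 × 19.2 = 3020 J
q2 (melt at 0 °C): 74.2 × 334.0 = 24783 J
q3 (heat water 0.0→100.0 °C): 74.2 × 4.17 × 100.0 = 30941 J
q4 (vaporize at 100 °C): 74.2 × 2261.0 = 167766 J
q5 (heat steam 100.0→113.1 °C): 74.2 × 2.01 × 13.1 = 1954 J
Total: 3020 + 24783 + 30941 + 167766 + 1954 = 228464 J = 228 kJ

q = 228 kJ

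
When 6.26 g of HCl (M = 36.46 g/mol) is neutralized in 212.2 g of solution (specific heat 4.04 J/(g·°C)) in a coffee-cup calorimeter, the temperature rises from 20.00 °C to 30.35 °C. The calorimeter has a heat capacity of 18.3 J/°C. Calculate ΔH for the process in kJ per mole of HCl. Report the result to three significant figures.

ΔH = -52.8 kJ/mol

|ΔT| = |30.35 − 20.00| = 10.35 °C
|q_surr| = (212.2 × 4.04 + 18.3) × 10.35 = 875.588 × 10.35 = 9062 J
n(HCl) = 6.26 / 36.46 = 0.1717 mol
Temperature rose, so q_rxn = −|q_surr| = -9.062 kJ
ΔH = q_rxn / n = -52.78 kJ/mol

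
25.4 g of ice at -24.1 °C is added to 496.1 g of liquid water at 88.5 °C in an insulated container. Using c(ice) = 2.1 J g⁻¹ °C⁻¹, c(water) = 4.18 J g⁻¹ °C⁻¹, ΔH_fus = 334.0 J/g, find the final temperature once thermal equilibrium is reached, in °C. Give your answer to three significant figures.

Heat to bring ice to 0 °C and melt it: q₁ = 25.4×2.1×24.1 + 25.4×334.0 = 9769.1 J
Heat the water can supply cooling to 0 °C: 496.1×4.18×88.5 = 183522 J > q₁, so all ice melts.
Energy balance: 496.1×4.18×(88.5 − T) = 9769.1 + 25.4×4.18×(T − 0)
2073.698(88.5 − T) = 9769.1 + 106.172 T
183522 − 9769.1 = 2179.870 T
T = 173752.9 / 2179.870 = 79.71 °C

T_f = 79.7 °C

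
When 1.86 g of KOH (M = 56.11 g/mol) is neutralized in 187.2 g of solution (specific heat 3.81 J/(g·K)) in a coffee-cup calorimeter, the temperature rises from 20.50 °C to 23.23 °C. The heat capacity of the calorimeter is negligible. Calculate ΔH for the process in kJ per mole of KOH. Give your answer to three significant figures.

|ΔT| = |23.23 − 20.50| = 2.73 °C
|q_surr| = (187.2 × 3.81) × 2.73 = 713.232 × 2.73 = 1947 J
n(KOH) = 1.86 / 56.11 = 0.03315 mol
Temperature rose, so q_rxn = −|q_surr| = -1.947 kJ
ΔH = q_rxn / n = -58.73 kJ/mol

ΔH = -58.7 kJ/mol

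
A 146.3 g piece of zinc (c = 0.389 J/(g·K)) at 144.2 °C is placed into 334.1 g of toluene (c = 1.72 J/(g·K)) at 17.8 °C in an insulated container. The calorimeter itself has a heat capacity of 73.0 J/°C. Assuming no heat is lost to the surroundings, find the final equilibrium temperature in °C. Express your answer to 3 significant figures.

Heat lost by zinc = heat gained by toluene + calorimeter.
(146.3)(0.389)(144.2 − T) = [(334.1)(1.72) + 73.0](T − 17.8)
56.9107 (144.2 − T) = 647.652 (T − 17.8)
8206.5 − 56.9107 T = 647.652 T − 11528
19734.5 = 704.5627 T
T = 28.01 °C

T_f = 28.0 °C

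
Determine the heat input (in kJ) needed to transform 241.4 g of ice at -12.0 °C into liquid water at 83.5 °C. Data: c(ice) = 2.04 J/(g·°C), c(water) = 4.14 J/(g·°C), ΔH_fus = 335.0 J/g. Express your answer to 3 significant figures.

q1 (heat ice -12.0→0.0 °C): 241.4 × 2.04 × 12.0 = 5909 J
q2 (melt at 0 °C): 241.4 × 335.0 = 80869 J
q3 (heat water 0.0→83.5 °C): 241.4 × 4.14 × 83.5 = 83450 J
Total: 5909 + 80869 + 83450 = 170228 J = 170 kJ

q = 170 kJ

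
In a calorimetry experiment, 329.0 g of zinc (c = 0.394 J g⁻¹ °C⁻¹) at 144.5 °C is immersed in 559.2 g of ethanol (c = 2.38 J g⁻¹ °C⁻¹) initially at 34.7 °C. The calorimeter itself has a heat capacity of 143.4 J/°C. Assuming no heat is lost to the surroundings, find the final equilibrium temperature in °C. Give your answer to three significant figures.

Heat lost by zinc = heat gained by ethanol + calorimeter.
(329.0)(0.394)(144.5 − T) = [(559.2)(2.38) + 143.4](T − 34.7)
129.626 (144.5 − T) = 1474.296 (T − 34.7)
18731 − 129.626 T = 1474.296 T − 51158
69889 = 1603.922 T
T = 43.57 °C

T_f = 43.6 °C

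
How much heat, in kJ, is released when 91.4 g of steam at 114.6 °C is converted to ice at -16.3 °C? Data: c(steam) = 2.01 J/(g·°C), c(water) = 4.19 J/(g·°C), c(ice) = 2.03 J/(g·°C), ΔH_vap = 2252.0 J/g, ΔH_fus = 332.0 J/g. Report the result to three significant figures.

q = 280 kJ

q1 (cool steam 114.6→100 °C): 91.4 × 2.01 × 14.6 = 2682 J
q2 (condense at 100 °C): 91.4 × 2252.0 = 205833 J
q3 (cool water 100→0 °C): 91.4 × 4.19 × 100.0 = 38297 J
q4 (freeze at 0 °C): 91.4 × 332.0 = 30345 J
q5 (cool ice 0→-16.3 °C): 91.4 × 2.03 × 16.3 = 3024 J
Total: 2682 + 205833 + 38297 + 30345 + 3024 = 280181 J = 280 kJ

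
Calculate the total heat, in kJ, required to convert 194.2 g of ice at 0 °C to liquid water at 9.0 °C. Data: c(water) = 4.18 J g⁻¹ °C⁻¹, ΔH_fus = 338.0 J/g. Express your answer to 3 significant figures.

q = 72.9 kJ

q1 (melt at 0 °C): 194.2 × 338.0 = 65640 J
q2 (heat water 0.0→9.0 °C): 194.2 × 4.18 × 9.0 = 7306 J
Total: 65640 + 7306 = 72946 J = 72.9 kJ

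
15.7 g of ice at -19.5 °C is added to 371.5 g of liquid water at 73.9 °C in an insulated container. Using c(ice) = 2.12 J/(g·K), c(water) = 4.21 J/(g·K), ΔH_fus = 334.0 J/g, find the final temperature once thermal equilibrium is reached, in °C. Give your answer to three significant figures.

T_f = 67.3 °C

Heat to bring ice to 0 °C and melt it: q₁ = 15.7×2.12×19.5 + 15.7×334.0 = 5892.8 J
Heat the water can supply cooling to 0 °C: 371.5×4.21×73.9 = 115581 J > q₁, so all ice melts.
Energy balance: 371.5×4.21×(73.9 − T) = 5892.8 + 15.7×4.21×(T − 0)
1564.015(73.9 − T) = 5892.8 + 66.097 T
115581 − 5892.8 = 1630.112 T
T = 109688.2 / 1630.112 = 67.29 °C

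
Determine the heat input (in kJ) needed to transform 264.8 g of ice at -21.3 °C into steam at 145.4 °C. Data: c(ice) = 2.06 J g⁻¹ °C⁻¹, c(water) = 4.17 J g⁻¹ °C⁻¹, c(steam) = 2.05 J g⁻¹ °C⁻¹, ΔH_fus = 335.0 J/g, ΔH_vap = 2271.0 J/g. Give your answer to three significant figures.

q = 837 kJ

q1 (heat ice -21.3→0.0 °C): 264.8 × 2.06 × 21.3 = 11619 J
q2 (melt at 0 °C): 264.8 × 335.0 = 88708 J
q3 (heat water 0.0→100.0 °C): 264.8 × 4.17 × 100.0 = 110422 J
q4 (vaporize at 100 °C): 264.8 × 2271.0 = 601361 J
q5 (heat steam 100.0→145.4 °C): 264.8 × 2.05 × 45.4 = 24645 J
Total: 11619 + 88708 + 110422 + 601361 + 24645 = 836755 J = 837 kJ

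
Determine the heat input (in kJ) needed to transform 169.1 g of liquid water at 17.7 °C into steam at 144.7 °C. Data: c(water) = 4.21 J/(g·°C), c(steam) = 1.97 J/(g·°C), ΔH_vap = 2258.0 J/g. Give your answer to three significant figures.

q = 455 kJ

q1 (heat water 17.7→100.0 °C): 169.1 × 4.21 × 82.3 = 58590 J
q2 (vaporize at 100 °C): 169.1 × 2258.0 = 381828 J
q3 (heat steam 100.0→144.7 °C): 169.1 × 1.97 × 44.7 = 14891 J
Total: 58590 + 381828 + 14891 = 455309 J = 455 kJ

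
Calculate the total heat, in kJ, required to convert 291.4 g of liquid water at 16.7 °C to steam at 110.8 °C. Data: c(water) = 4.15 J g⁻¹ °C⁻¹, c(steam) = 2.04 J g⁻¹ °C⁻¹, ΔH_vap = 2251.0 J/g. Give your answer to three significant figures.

q = 763 kJ

q1 (heat water 16.7→100.0 °C): 291.4 × 4.15 × 83.3 = 100736 J
q2 (vaporize at 100 °C): 291.4 × 2251.0 = 655941 J
q3 (heat steam 100.0→110.8 °C): 291.4 × 2.04 × 10.8 = 6420 J
Total: 100736 + 655941 + 6420 = 763097 J = 763 kJ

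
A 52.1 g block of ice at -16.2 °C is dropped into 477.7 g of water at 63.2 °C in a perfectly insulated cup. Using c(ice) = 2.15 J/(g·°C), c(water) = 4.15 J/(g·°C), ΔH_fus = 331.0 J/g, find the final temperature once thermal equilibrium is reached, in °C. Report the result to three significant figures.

Heat to bring ice to 0 °C and melt it: q₁ = 52.1×2.15×16.2 + 52.1×331.0 = 19060 J
Heat the water can supply cooling to 0 °C: 477.7×4.15×63.2 = 125291 J > q₁, so all ice melts.
Energy balance: 477.7×4.15×(63.2 − T) = 19060 + 52.1×4.15×(T − 0)
1982.455(63.2 − T) = 19060 + 216.215 T
125291 − 19060 = 2198.670 T
T = 106231 / 2198.670 = 48.32 °C

T_f = 48.3 °C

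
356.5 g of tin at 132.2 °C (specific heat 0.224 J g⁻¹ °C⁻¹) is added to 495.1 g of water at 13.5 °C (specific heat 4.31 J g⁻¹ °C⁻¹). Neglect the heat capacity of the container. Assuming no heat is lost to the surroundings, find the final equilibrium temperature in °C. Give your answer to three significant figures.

Heat lost by tin = heat gained by water.
(356.5)(0.224)(132.2 − T) = (495.1)(4.31)(T − 13.5)
79.856 (132.2 − T) = 2133.881 (T − 13.5)
10557 − 79.856 T = 2133.881 T − 28807
39364 = 2213.737 T
T = 17.78 °C

T_f = 17.8 °C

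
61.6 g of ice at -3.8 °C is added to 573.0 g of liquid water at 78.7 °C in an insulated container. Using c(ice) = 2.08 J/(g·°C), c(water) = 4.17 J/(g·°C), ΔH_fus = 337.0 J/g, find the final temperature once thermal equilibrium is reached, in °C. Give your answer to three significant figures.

Heat to bring ice to 0 °C and melt it: q₁ = 61.6×2.08×3.8 + 61.6×337.0 = 21246 J
Heat the water can supply cooling to 0 °C: 573.0×4.17×78.7 = 188047 J > q₁, so all ice melts.
Energy balance: 573.0×4.17×(78.7 − T) = 21246 + 61.6×4.17×(T − 0)
2389.41(78.7 − T) = 21246 + 256.872 T
188047 − 21246 = 2646.282 T
T = 166801 / 2646.282 = 63.03 °C

T_f = 63.0 °C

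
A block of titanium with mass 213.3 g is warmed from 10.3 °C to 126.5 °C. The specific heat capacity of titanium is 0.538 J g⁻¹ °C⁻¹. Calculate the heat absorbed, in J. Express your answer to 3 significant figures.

q = m c ΔT = 213.3 × 0.538 × (126.5 − 10.3)
q = 213.3 × 0.538 × 116.2 = 13330 J

q = 13300 J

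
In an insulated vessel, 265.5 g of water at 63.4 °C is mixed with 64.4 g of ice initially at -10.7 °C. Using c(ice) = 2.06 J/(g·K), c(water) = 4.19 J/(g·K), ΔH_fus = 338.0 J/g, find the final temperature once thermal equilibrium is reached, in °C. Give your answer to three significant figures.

Heat to bring ice to 0 °C and melt it: q₁ = 64.4×2.06×10.7 + 64.4×338.0 = 23187 J
Heat the water can supply cooling to 0 °C: 265.5×4.19×63.4 = 70529.0 J > q₁, so all ice melts.
Energy balance: 265.5×4.19×(63.4 − T) = 23187 + 64.4×4.19×(T − 0)
1112.445(63.4 − T) = 23187 + 269.836 T
70529.0 − 23187 = 1382.281 T
T = 47342.0 / 1382.281 = 34.249 °C

T_f = 34.2 °C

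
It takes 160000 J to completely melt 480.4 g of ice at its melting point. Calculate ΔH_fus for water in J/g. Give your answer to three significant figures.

ΔH_fus = q / m = 160000 / 480.4 = 333 J/g

ΔH_fus = 333 J/g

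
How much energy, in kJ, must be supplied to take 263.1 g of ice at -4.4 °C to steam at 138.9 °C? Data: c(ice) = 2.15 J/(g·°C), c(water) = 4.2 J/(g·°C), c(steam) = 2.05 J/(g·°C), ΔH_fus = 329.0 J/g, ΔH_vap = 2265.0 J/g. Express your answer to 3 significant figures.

q1 (heat ice -4.4→0.0 °C): 263.1 × 2.15 × 4.4 = 2489 J
q2 (melt at 0 °C): 263.1 × 329.0 = 86560 J
q3 (heat water 0.0→100.0 °C): 263.1 × 4.2 × 100.0 = 110502 J
q4 (vaporize at 100 °C): 263.1 × 2265.0 = 595922 J
q5 (heat steam 100.0→138.9 °C): 263.1 × 2.05 × 38.9 = 20981 J
Total: 2489 + 86560 + 110502 + 595922 + 20981 = 816454 J = 816 kJ

q = 816 kJ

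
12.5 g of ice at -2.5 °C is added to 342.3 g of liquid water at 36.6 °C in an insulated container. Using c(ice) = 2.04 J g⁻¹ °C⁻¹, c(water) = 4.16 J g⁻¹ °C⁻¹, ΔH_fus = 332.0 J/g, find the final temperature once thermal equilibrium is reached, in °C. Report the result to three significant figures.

Heat to bring ice to 0 °C and melt it: q₁ = 12.5×2.04×2.5 + 12.5×332.0 = 4213.8 J
Heat the water can supply cooling to 0 °C: 342.3×4.16×36.6 = 52117.2 J > q₁, so all ice melts.
Energy balance: 342.3×4.16×(36.6 − T) = 4213.8 + 12.5×4.16×(T − 0)
1423.968(36.6 − T) = 4213.8 + 52 T
52117.2 − 4213.8 = 1475.968 T
T = 47903.4 / 1475.968 = 32.46 °C

T_f = 32.5 °C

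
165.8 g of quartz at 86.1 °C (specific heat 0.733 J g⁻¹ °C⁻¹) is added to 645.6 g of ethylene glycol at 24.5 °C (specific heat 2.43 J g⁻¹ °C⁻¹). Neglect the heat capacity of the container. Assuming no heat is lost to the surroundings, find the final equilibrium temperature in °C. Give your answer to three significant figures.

Heat lost by quartz = heat gained by ethylene glycol.
(165.8)(0.733)(86.1 − T) = (645.6)(2.43)(T − 24.5)
121.5314 (86.1 − T) = 1568.808 (T − 24.5)
10464 − 121.5314 T = 1568.808 T − 38436
48900 = 1690.3394 T
T = 28.93 °C

T_f = 28.9 °C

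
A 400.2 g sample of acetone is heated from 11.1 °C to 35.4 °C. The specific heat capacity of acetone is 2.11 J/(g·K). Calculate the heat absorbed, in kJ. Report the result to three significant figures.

q = 20.5 kJ

q = m c ΔT = 400.2 × 2.11 × (35.4 − 11.1)
q = 400.2 × 2.11 × 24.3 = 20520 J = 20.5 kJ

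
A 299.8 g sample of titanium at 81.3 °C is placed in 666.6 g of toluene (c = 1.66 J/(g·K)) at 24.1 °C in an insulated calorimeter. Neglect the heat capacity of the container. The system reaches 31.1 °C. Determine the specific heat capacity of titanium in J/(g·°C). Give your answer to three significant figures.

q_gained = (666.6 × 1.66) × (31.1 − 24.1) = 7746 J
q_lost = 299.8 × c × (81.3 − 31.1) = 15049.96 c
Set equal: c = 7746 / 15049.96 = 0.515 J/(g·°C)

c = 0.515 J/(g·°C)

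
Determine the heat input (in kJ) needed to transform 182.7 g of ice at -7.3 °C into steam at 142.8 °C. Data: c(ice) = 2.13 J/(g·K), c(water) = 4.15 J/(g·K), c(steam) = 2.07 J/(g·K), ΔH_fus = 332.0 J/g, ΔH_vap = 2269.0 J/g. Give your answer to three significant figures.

q1 (heat ice -7.3→0.0 °C): 182.7 × 2.13 × 7.3 = 2841 J
q2 (melt at 0 °C): 182.7 × 332.0 = 60656 J
q3 (heat water 0.0→100.0 °C): 182.7 × 4.15 × 100.0 = 75821 J
q4 (vaporize at 100 °C): 182.7 × 2269.0 = 414546 J
q5 (heat steam 100.0→142.8 °C): 182.7 × 2.07 × 42.8 = 16186 J
Total: 2841 + 60656 + 75821 + 414546 + 16186 = 570050 J = 570 kJ

q = 570 kJ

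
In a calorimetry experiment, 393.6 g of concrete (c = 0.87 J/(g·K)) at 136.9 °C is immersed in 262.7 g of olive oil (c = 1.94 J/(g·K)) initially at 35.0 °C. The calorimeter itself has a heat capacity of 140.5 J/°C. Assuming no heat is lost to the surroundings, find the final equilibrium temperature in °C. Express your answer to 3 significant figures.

Heat lost by concrete = heat gained by olive oil + calorimeter.
(393.6)(0.87)(136.9 − T) = [(262.7)(1.94) + 140.5](T − 35.0)
342.432 (136.9 − T) = 650.138 (T − 35.0)
46879 − 342.432 T = 650.138 T − 22755
69634 = 992.570 T
T = 70.16 °C

T_f = 70.2 °C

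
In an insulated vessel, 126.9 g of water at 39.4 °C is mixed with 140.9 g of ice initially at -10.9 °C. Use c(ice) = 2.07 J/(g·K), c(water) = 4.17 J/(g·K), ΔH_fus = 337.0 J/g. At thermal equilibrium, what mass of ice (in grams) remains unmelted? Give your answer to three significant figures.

m_ice remaining = 88.5 g

Heat to warm all ice to 0 °C: 140.9×2.07×10.9 = 3179.1 J
Heat released by water cooling to 0 °C: 126.9×4.17×39.4 = 20849 J
20849 J < 3179.1 + 140.9×337.0 = 50662.4 J, so not all ice melts; final T = 0 °C.
Heat left for melting: 20849 − 3179.1 = 17669.9 J
Mass melted = 17669.9 / 337.0 = 52.43 g
Ice remaining = 140.9 − 52.43 = 88.47 g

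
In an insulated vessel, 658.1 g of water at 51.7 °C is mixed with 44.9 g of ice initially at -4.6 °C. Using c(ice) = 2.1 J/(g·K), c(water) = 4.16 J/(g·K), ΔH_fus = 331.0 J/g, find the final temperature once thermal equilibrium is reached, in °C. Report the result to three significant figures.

T_f = 43.2 °C

Heat to bring ice to 0 °C and melt it: q₁ = 44.9×2.1×4.6 + 44.9×331.0 = 15296 J
Heat the water can supply cooling to 0 °C: 658.1×4.16×51.7 = 141539 J > q₁, so all ice melts.
Energy balance: 658.1×4.16×(51.7 − T) = 15296 + 44.9×4.16×(T − 0)
2737.696(51.7 − T) = 15296 + 186.784 T
141539 − 15296 = 2924.480 T
T = 126243 / 2924.480 = 43.17 °C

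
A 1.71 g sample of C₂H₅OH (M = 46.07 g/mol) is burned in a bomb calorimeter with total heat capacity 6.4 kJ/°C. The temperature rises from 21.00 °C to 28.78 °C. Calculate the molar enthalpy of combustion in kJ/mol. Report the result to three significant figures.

ΔH = -1340 kJ/mol

ΔT = 28.78 − 21.00 = 7.78 °C
q_cal = C_cal × ΔT = 6.4 × 7.78 = 49.792 kJ
n = 1.71 / 46.07 = 0.03712 mol
q_rxn = −q_cal = -49.792 kJ
ΔH = -49.792 / 0.03712 = -1341 kJ/mol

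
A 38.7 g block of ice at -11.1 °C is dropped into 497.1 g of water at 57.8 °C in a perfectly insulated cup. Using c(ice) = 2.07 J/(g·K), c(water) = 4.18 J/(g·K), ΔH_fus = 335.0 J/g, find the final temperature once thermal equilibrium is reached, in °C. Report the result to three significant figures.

T_f = 47.4 °C

Heat to bring ice to 0 °C and melt it: q₁ = 38.7×2.07×11.1 + 38.7×335.0 = 13854 J
Heat the water can supply cooling to 0 °C: 497.1×4.18×57.8 = 120101 J > q₁, so all ice melts.
Energy balance: 497.1×4.18×(57.8 − T) = 13854 + 38.7×4.18×(T − 0)
2077.878(57.8 − T) = 13854 + 161.766 T
120101 − 13854 = 2239.644 T
T = 106247 / 2239.644 = 47.44 °C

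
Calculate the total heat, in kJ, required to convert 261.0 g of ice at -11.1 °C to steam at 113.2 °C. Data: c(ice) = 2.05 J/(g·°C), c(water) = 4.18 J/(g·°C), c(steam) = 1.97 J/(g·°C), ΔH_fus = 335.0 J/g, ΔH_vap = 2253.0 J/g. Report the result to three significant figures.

q1 (heat ice -11.1→0.0 °C): 261.0 × 2.05 × 11.1 = 5939 J
q2 (melt at 0 °C): 261.0 × 335.0 = 87435 J
q3 (heat water 0.0→100.0 °C): 261.0 × 4.18 × 100.0 = 109098 J
q4 (vaporize at 100 °C): 261.0 × 2253.0 = 588033 J
q5 (heat steam 100.0→113.2 °C): 261.0 × 1.97 × 13.2 = 6787 J
Total: 5939 + 87435 + 109098 + 588033 + 6787 = 797292 J = 797 kJ

q = 797 kJ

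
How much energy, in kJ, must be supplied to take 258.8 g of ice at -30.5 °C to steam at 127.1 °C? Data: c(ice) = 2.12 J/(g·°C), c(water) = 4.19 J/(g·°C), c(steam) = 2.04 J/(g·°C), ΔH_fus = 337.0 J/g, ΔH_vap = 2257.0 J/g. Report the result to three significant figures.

q1 (heat ice -30.5→0.0 °C): 258.8 × 2.12 × 30.5 = 16734 J
q2 (melt at 0 °C): 258.8 × 337.0 = 87216 J
q3 (heat water 0.0→100.0 °C): 258.8 × 4.19 × 100.0 = 108437 J
q4 (vaporize at 100 °C): 258.8 × 2257.0 = 584112 J
q5 (heat steam 100.0→127.1 °C): 258.8 × 2.04 × 27.1 = 14307 J
Total: 16734 + 87216 + 108437 + 584112 + 14307 = 810806 J = 811 kJ

q = 811 kJ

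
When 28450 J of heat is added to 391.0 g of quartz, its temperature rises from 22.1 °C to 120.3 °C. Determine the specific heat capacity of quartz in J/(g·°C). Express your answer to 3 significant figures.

c = 0.741 J/(g·°C)

c = q / (m ΔT) = 28450 / (391.0 × 98.2)
c = 28450 / 38396.2 = 0.741 J/(g·°C)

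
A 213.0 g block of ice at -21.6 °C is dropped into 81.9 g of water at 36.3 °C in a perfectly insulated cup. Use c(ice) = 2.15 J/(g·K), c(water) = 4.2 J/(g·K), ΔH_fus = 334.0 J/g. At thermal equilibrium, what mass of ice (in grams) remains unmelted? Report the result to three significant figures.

m_ice remaining = 205 g

Heat to warm all ice to 0 °C: 213.0×2.15×21.6 = 9891.7 J
Heat released by water cooling to 0 °C: 81.9×4.2×36.3 = 12486 J
12486 J < 9891.7 + 213.0×334.0 = 81033.7 J, so not all ice melts; final T = 0 °C.
Heat left for melting: 12486 − 9891.7 = 2594.3 J
Mass melted = 2594.3 / 334.0 = 7.767 g
Ice remaining = 213.0 − 7.767 = 205.233 g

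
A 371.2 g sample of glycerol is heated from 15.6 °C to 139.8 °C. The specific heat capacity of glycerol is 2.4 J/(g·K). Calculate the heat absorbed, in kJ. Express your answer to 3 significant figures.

q = 111 kJ

q = m c ΔT = 371.2 × 2.4 × (139.8 − 15.6)
q = 371.2 × 2.4 × 124.2 = 110600 J = 111 kJ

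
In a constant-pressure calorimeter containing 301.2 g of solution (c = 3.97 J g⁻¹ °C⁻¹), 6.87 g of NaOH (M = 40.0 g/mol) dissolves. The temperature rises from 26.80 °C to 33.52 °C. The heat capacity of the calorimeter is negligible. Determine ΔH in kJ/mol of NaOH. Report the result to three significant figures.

ΔH = -46.8 kJ/mol

|ΔT| = |33.52 − 26.80| = 6.72 °C
|q_surr| = (301.2 × 3.97) × 6.72 = 1195.764 × 6.72 = 8036 J
n(NaOH) = 6.87 / 40.0 = 0.1718 mol
Temperature rose, so q_rxn = −|q_surr| = -8.036 kJ
ΔH = q_rxn / n = -46.78 kJ/mol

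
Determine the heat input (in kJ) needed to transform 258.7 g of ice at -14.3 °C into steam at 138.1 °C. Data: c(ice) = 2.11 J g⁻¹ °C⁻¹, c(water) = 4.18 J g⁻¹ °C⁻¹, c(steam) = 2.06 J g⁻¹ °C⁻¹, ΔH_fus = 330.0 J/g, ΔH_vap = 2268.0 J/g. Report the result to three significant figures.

q1 (heat ice -14.3→0.0 °C): 258.7 × 2.11 × 14.3 = 7806 J
q2 (melt at 0 °C): 258.7 × 330.0 = 85371 J
q3 (heat water 0.0→100.0 °C): 258.7 × 4.18 × 100.0 = 108137 J
q4 (vaporize at 100 °C): 258.7 × 2268.0 = 586732 J
q5 (heat steam 100.0→138.1 °C): 258.7 × 2.06 × 38.1 = 20304 J
Total: 7806 + 85371 + 108137 + 586732 + 20304 = 808350 J = 808 kJ

q = 808 kJ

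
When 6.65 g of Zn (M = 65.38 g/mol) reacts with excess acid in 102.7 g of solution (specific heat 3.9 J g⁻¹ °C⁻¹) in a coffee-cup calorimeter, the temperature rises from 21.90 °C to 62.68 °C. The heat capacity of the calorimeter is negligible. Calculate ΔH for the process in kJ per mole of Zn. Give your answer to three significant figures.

ΔH = -161 kJ/mol

|ΔT| = |62.68 − 21.90| = 40.78 °C
|q_surr| = (102.7 × 3.9) × 40.78 = 400.53 × 40.78 = 16330 J
n(Zn) = 6.65 / 65.38 = 0.1017 mol
Temperature rose, so q_rxn = −|q_surr| = -16.33 kJ
ΔH = q_rxn / n = -160.6 kJ/mol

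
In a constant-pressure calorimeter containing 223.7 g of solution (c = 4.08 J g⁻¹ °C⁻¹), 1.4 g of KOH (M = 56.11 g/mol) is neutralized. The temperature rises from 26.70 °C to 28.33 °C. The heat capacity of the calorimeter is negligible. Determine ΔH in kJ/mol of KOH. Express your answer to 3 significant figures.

ΔH = -59.6 kJ/mol

|ΔT| = |28.33 − 26.70| = 1.63 °C
|q_surr| = (223.7 × 4.08) × 1.63 = 912.696 × 1.63 = 1488 J
n(KOH) = 1.4 / 56.11 = 0.02495 mol
Temperature rose, so q_rxn = −|q_surr| = -1.488 kJ
ΔH = q_rxn / n = -59.64 kJ/mol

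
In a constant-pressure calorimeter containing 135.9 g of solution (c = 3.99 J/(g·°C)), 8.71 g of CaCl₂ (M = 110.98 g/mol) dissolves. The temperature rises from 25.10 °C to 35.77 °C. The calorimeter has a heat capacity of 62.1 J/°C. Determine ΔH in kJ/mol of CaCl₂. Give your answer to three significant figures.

|ΔT| = |35.77 − 25.10| = 10.67 °C
|q_surr| = (135.9 × 3.99 + 62.1) × 10.67 = 604.341 × 10.67 = 6448 J
n(CaCl₂) = 8.71 / 110.98 = 0.07848 mol
Temperature rose, so q_rxn = −|q_surr| = -6.448 kJ
ΔH = q_rxn / n = -82.16 kJ/mol

ΔH = -82.2 kJ/mol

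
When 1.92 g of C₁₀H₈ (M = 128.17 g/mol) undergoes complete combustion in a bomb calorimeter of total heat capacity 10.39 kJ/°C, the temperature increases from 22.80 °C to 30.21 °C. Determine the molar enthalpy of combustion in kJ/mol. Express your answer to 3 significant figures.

ΔT = 30.21 − 22.80 = 7.41 °C
q_cal = C_cal × ΔT = 10.39 × 7.41 = 76.9899 kJ
n = 1.92 / 128.17 = 0.01498 mol
q_rxn = −q_cal = -76.9899 kJ
ΔH = -76.9899 / 0.01498 = -5140 kJ/mol

ΔH = -5140 kJ/mol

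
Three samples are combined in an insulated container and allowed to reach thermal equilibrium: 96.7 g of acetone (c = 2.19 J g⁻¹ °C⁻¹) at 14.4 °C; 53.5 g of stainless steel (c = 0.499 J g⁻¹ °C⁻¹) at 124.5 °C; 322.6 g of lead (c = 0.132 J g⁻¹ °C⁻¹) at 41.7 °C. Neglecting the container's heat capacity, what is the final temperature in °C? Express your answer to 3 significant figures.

T_f = 29.0 °C

Σ mᵢcᵢ(T − Tᵢ) = 0  ⇒  T = Σ mᵢcᵢTᵢ / Σ mᵢcᵢ
Σ mᵢcᵢ = 96.7×2.19 + 53.5×0.499 + 322.6×0.132 = 281.0527
Σ mᵢcᵢTᵢ = 211.773×14.4 + 26.6965×124.5 + 42.5832×41.7 = 8149.0
T = 8149.0 / 281.0527 = 28.99 °C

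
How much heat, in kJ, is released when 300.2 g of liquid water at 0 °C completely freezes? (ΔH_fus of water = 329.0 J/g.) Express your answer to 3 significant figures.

q = 98.8 kJ

q = m × ΔH_fus = 300.2 × 329.0 = 98770 J = 98.8 kJ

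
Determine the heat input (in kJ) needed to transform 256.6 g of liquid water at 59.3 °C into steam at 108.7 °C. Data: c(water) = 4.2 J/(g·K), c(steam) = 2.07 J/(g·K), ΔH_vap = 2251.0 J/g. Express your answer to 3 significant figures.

q = 626 kJ

q1 (heat water 59.3→100.0 °C): 256.6 × 4.2 × 40.7 = 43863 J
q2 (vaporize at 100 °C): 256.6 × 2251.0 = 577607 J
q3 (heat steam 100.0→108.7 °C): 256.6 × 2.07 × 8.7 = 4621 J
Total: 43863 + 577607 + 4621 = 626091 J = 626 kJ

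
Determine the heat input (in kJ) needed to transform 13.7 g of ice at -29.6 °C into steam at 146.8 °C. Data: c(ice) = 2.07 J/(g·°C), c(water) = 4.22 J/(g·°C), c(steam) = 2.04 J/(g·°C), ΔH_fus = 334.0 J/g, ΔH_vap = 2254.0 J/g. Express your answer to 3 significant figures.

q = 43.4 kJ

q1 (heat ice -29.6→0.0 °C): 13.7 × 2.07 × 29.6 = 839 J
q2 (melt at 0 °C): 13.7 × 334.0 = 4576 J
q3 (heat water 0.0→100.0 °C): 13.7 × 4.22 × 100.0 = 5781 J
q4 (vaporize at 100 °C): 13.7 × 2254.0 = 30880 J
q5 (heat steam 100.0→146.8 °C): 13.7 × 2.04 × 46.8 = 1308 J
Total: 839 + 4576 + 5781 + 30880 + 1308 = 43384 J = 43.4 kJ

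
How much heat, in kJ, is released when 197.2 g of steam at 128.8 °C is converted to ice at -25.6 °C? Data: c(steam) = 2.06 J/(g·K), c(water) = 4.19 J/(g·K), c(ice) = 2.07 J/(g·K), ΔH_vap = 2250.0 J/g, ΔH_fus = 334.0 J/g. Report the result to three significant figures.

q = 614 kJ

q1 (cool steam 128.8→100 °C): 197.2 × 2.06 × 28.8 = 11699 J
q2 (condense at 100 °C): 197.2 × 2250.0 = 443700 J
q3 (cool water 100→0 °C): 197.2 × 4.19 × 100.0 = 82627 J
q4 (freeze at 0 °C): 197.2 × 334.0 = 65865 J
q5 (cool ice 0→-25.6 °C): 197.2 × 2.07 × 25.6 = 10450 J
Total: 11699 + 443700 + 82627 + 65865 + 10450 = 614341 J = 614 kJ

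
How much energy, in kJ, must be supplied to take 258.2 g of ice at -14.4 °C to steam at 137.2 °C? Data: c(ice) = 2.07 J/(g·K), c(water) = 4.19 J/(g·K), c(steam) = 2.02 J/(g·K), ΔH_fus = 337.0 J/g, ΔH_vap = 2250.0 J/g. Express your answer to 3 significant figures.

q1 (heat ice -14.4→0.0 °C): 258.2 × 2.07 × 14.4 = 7696 J
q2 (melt at 0 °C): 258.2 × 337.0 = 87013 J
q3 (heat water 0.0→100.0 °C): 258.2 × 4.19 × 100.0 = 108186 J
q4 (vaporize at 100 °C): 258.2 × 2250.0 = 580950 J
q5 (heat steam 100.0→137.2 °C): 258.2 × 2.02 × 37.2 = 19402 J
Total: 7696 + 87013 + 108186 + 580950 + 19402 = 803247 J = 803 kJ

q = 803 kJ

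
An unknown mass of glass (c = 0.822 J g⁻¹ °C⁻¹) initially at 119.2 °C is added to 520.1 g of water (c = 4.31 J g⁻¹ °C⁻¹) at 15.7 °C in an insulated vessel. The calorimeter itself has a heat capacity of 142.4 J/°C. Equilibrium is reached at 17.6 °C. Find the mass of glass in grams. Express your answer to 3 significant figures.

q_gained = (520.1 × 4.31 + 142.4) × (17.6 − 15.7) = 4530 J
q_lost = m × 0.822 × (119.2 − 17.6) = 83.5152 m
m = 4530 / 83.5152 = 54.2 g

m = 54.2 g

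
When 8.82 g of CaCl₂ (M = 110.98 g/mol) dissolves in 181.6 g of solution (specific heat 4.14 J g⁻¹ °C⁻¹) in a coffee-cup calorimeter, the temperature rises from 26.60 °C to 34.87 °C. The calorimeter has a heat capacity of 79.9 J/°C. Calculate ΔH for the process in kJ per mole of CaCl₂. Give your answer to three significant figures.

ΔH = -86.5 kJ/mol

|ΔT| = |34.87 − 26.60| = 8.27 °C
|q_surr| = (181.6 × 4.14 + 79.9) × 8.27 = 831.724 × 8.27 = 6878 J
n(CaCl₂) = 8.82 / 110.98 = 0.07947 mol
Temperature rose, so q_rxn = −|q_surr| = -6.878 kJ
ΔH = q_rxn / n = -86.548 kJ/mol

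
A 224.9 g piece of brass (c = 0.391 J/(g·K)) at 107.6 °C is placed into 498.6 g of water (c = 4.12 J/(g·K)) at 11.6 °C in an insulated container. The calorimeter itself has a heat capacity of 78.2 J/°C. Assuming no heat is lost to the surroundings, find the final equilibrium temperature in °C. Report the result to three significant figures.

T_f = 15.4 °C

Heat lost by brass = heat gained by water + calorimeter.
(224.9)(0.391)(107.6 − T) = [(498.6)(4.12) + 78.2](T − 11.6)
87.9359 (107.6 − T) = 2132.432 (T − 11.6)
9461.9 − 87.9359 T = 2132.432 T − 24736
34197.9 = 2220.3679 T
T = 15.40 °C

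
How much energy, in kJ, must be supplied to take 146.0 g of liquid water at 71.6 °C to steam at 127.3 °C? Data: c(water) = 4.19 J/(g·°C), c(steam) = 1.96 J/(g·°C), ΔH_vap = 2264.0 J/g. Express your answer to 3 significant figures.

q = 356 kJ

q1 (heat water 71.6→100.0 °C): 146.0 × 4.19 × 28.4 = 17373 J
q2 (vaporize at 100 °C): 146.0 × 2264.0 = 330544 J
q3 (heat steam 100.0→127.3 °C): 146.0 × 1.96 × 27.3 = 7812 J
Total: 17373 + 330544 + 7812 = 355729 J = 356 kJ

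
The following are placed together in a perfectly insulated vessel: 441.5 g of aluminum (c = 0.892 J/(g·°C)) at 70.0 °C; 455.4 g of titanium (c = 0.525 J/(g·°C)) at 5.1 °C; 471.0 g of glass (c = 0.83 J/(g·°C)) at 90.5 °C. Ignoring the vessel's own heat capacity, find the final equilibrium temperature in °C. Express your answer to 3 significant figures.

T_f = 62.7 °C

Σ mᵢcᵢ(T − Tᵢ) = 0  ⇒  T = Σ mᵢcᵢTᵢ / Σ mᵢcᵢ
Σ mᵢcᵢ = 441.5×0.892 + 455.4×0.525 + 471.0×0.83 = 1023.833
Σ mᵢcᵢTᵢ = 393.818×70.0 + 239.085×5.1 + 390.93×90.5 = 64166
T = 64166 / 1023.833 = 62.67 °C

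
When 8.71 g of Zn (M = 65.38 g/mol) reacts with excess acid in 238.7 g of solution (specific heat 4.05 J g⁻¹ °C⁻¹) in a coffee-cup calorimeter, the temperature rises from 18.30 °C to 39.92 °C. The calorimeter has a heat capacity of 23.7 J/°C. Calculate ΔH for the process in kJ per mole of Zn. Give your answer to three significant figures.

|ΔT| = |39.92 − 18.30| = 21.62 °C
|q_surr| = (238.7 × 4.05 + 23.7) × 21.62 = 990.435 × 21.62 = 21410 J
n(Zn) = 8.71 / 65.38 = 0.1332 mol
Temperature rose, so q_rxn = −|q_surr| = -21.41 kJ
ΔH = q_rxn / n = -160.7 kJ/mol

ΔH = -161 kJ/mol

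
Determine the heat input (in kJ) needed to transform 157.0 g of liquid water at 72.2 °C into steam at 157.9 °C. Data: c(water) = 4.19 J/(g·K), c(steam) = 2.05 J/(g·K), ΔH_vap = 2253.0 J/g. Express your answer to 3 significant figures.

q1 (heat water 72.2→100.0 °C): 157.0 × 4.19 × 27.8 = 18288 J
q2 (vaporize at 100 °C): 157.0 × 2253.0 = 353721 J
q3 (heat steam 100.0→157.9 °C): 157.0 × 2.05 × 57.9 = 18635 J
Total: 18288 + 353721 + 18635 = 390644 J = 391 kJ

q = 391 kJ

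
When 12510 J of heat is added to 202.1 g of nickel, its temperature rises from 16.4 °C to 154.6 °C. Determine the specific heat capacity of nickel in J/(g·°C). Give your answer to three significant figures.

c = 0.448 J/(g·°C)

c = q / (m ΔT) = 12510 / (202.1 × 138.2)
c = 12510 / 27930.22 = 0.448 J/(g·°C)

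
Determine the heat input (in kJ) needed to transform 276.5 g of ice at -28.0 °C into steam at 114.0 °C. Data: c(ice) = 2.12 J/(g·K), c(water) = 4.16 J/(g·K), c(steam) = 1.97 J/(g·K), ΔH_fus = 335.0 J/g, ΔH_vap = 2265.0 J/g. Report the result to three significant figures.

q = 858 kJ

q1 (heat ice -28.0→0.0 °C): 276.5 × 2.12 × 28.0 = 16413 J
q2 (melt at 0 °C): 276.5 × 335.0 = 92628 J
q3 (heat water 0.0→100.0 °C): 276.5 × 4.16 × 100.0 = 115024 J
q4 (vaporize at 100 °C): 276.5 × 2265.0 = 626273 J
q5 (heat steam 100.0→114.0 °C): 276.5 × 1.97 × 14.0 = 7626 J
Total: 16413 + 92628 + 115024 + 626273 + 7626 = 857964 J = 858 kJ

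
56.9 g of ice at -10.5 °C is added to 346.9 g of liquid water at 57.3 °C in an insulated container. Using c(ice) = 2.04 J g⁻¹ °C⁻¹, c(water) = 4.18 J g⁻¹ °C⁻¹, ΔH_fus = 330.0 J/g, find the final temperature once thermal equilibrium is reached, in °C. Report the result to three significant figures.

T_f = 37.4 °C

Heat to bring ice to 0 °C and melt it: q₁ = 56.9×2.04×10.5 + 56.9×330.0 = 19996 J
Heat the water can supply cooling to 0 °C: 346.9×4.18×57.3 = 83087.4 J > q₁, so all ice melts.
Energy balance: 346.9×4.18×(57.3 − T) = 19996 + 56.9×4.18×(T − 0)
1450.042(57.3 − T) = 19996 + 237.842 T
83087.4 − 19996 = 1687.884 T
T = 63091.4 / 1687.884 = 37.38 °C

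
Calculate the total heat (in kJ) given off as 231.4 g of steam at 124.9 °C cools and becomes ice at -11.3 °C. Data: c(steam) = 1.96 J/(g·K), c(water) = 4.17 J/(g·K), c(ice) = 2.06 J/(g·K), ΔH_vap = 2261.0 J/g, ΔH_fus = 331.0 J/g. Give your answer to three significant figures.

q1 (cool steam 124.9→100 °C): 231.4 × 1.96 × 24.9 = 11293 J
q2 (condense at 100 °C): 231.4 × 2261.0 = 523195 J
q3 (cool water 100→0 °C): 231.4 × 4.17 × 100.0 = 96494 J
q4 (freeze at 0 °C): 231.4 × 331.0 = 76593 J
q5 (cool ice 0→-11.3 °C): 231.4 × 2.06 × 11.3 = 5387 J
Total: 11293 + 523195 + 96494 + 76593 + 5387 = 712962 J = 713 kJ

q = 713 kJ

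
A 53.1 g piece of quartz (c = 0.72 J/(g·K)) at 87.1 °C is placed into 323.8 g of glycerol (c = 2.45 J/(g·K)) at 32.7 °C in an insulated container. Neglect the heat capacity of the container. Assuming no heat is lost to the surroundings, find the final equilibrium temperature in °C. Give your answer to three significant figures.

T_f = 35.2 °C

Heat lost by quartz = heat gained by glycerol.
(53.1)(0.72)(87.1 − T) = (323.8)(2.45)(T − 32.7)
38.232 (87.1 − T) = 793.31 (T − 32.7)
3330.0 − 38.232 T = 793.31 T − 25941
29271.0 = 831.542 T
T = 35.20 °C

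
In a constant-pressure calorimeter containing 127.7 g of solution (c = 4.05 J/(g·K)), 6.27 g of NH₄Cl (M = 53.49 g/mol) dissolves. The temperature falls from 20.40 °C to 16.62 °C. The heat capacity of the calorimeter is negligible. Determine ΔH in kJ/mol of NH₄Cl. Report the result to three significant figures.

ΔH = 16.7 kJ/mol

|ΔT| = |16.62 − 20.40| = 3.78 °C
|q_surr| = (127.7 × 4.05) × 3.78 = 517.185 × 3.78 = 1955 J
n(NH₄Cl) = 6.27 / 53.49 = 0.1172 mol
Temperature fell, so q_rxn = +|q_surr| = 1.955 kJ
ΔH = q_rxn / n = 16.68 kJ/mol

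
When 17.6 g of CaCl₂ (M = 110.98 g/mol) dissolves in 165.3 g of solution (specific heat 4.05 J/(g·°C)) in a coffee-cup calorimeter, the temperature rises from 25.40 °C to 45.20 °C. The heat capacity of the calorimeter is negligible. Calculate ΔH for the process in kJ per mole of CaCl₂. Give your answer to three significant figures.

|ΔT| = |45.20 − 25.40| = 19.80 °C
|q_surr| = (165.3 × 4.05) × 19.80 = 669.465 × 19.80 = 13260 J
n(CaCl₂) = 17.6 / 110.98 = 0.1586 mol
Temperature rose, so q_rxn = −|q_surr| = -13.26 kJ
ΔH = q_rxn / n = -83.61 kJ/mol

ΔH = -83.6 kJ/mol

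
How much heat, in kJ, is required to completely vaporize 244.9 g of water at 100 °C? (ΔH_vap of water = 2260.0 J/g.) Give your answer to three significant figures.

q = 553 kJ

q = m × ΔH_vap = 244.9 × 2260.0 = 553470 J = 553 kJ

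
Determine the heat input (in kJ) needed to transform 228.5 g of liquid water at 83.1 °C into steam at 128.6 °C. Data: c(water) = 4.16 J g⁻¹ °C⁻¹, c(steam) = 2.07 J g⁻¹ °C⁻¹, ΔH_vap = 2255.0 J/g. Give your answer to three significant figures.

q = 545 kJ

q1 (heat water 83.1→100.0 °C): 228.5 × 4.16 × 16.9 = 16064 J
q2 (vaporize at 100 °C): 228.5 × 2255.0 = 515268 J
q3 (heat steam 100.0→128.6 °C): 228.5 × 2.07 × 28.6 = 13528 J
Total: 16064 + 515268 + 13528 = 544860 J = 545 kJ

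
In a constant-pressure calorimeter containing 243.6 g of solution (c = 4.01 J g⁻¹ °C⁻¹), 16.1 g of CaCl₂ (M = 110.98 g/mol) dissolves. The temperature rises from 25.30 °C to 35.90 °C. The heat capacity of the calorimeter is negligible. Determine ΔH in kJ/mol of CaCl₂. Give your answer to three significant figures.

|ΔT| = |35.90 − 25.30| = 10.60 °C
|q_surr| = (243.6 × 4.01) × 10.60 = 976.836 × 10.60 = 10354 J
n(CaCl₂) = 16.1 / 110.98 = 0.14507 mol
Temperature rose, so q_rxn = −|q_surr| = -10.354 kJ
ΔH = q_rxn / n = -71.37 kJ/mol

ΔH = -71.4 kJ/mol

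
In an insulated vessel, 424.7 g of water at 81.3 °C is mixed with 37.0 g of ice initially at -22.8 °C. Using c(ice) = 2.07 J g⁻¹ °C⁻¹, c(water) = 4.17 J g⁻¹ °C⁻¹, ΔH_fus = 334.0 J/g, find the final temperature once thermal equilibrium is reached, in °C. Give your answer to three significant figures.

T_f = 67.5 °C

Heat to bring ice to 0 °C and melt it: q₁ = 37.0×2.07×22.8 + 37.0×334.0 = 14104 J
Heat the water can supply cooling to 0 °C: 424.7×4.17×81.3 = 143982 J > q₁, so all ice melts.
Energy balance: 424.7×4.17×(81.3 − T) = 14104 + 37.0×4.17×(T − 0)
1770.999(81.3 − T) = 14104 + 154.29 T
143982 − 14104 = 1925.289 T
T = 129878 / 1925.289 = 67.46 °C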